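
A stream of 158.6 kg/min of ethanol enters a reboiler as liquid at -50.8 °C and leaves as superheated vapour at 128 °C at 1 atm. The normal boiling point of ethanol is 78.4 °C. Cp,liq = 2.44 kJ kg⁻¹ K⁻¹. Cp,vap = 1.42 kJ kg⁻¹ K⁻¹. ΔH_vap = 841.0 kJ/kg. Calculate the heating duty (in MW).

liquid -50.8→78.4 °C: 315.25 kJ/kg
vaporisation at 78.4 °C: 841 kJ/kg
vapour 78.4→128 °C: 70.432 kJ/kg
Δh = 315.25 + 841 + 70.432 = 1226.7 kJ/kg
Q = ṁ·Δh = 158.6 kg/min × 1226.7 kJ/kg = 194550 kJ/min
|Q| = 3242.5 kW = 3.2425 MW

Q = 3.24 MW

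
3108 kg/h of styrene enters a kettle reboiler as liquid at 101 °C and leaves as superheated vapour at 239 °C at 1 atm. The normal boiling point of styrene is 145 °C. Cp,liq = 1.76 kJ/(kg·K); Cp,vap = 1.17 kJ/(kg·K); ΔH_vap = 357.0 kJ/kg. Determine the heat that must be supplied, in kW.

Q = 470 kW

liquid 101→145 °C: 77.44 kJ/kg
vaporisation at 145 °C: 357 kJ/kg
vapour 145→239 °C: 109.98 kJ/kg
Δh = 77.44 + 357 + 109.98 = 544.42 kJ/kg
Q = ṁ·Δh = 3108 kg/h × 544.42 kJ/kg = 1.6921e+06 kJ/h
|Q| = 470.02 kW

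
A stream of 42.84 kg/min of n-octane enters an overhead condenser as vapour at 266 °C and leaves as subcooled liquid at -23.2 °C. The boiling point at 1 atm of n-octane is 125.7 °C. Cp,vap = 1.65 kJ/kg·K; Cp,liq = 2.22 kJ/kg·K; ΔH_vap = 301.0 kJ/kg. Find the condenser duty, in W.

vapour 266→125.7 °C: -231.5 kJ/kg
condensation at 125.7 °C: -301 kJ/kg
liquid 125.7→-23.2 °C: -330.56 kJ/kg
Δh = -231.5 + -301 + -330.56 = -863.05 kJ/kg
Q = ṁ·Δh = 42.84 kg/min × -863.05 kJ/kg = -36973 kJ/min
|Q| = 616.22 kW = 616220 W

Q_c = 616000 W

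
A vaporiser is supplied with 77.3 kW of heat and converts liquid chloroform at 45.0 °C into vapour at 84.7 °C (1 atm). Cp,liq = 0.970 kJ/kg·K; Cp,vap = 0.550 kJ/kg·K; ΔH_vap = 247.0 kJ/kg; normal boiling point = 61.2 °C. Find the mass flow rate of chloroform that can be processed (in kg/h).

ṁ = 1010 kg/h

Δh = 0.970×(61.2−45.0) + 247.0 + 0.550×(84.7−61.2) = 275.64 kJ/kg
Q = 77.3 kW = 77.3 kJ/s = 278280 kJ/h
ṁ = Q/Δh = 278280 / 275.64 = 1009.6 kg/h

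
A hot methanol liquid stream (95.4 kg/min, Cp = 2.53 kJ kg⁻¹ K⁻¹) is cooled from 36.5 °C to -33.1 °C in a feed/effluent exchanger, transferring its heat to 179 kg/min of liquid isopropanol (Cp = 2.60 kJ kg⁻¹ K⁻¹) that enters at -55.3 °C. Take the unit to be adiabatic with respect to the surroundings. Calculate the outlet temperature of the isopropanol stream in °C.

T_c,out = -19.2 °C

Heat released by hot stream: Q = 95.4 × 2.53 × (36.5 − -33.1) = 16799 kJ/min
Energy balance on cold side (adiabatic exchanger): Q = ṁ_c·Cp_c·(T_c,out − T_c,in)
T_c,out = -55.3 + 16799/(179 × 2.60) = -19.205 °C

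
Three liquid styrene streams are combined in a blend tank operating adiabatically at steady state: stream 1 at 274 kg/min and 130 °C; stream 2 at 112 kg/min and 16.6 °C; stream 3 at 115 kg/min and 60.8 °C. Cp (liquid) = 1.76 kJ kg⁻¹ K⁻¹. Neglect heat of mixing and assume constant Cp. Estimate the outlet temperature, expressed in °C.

T_out = 88.8 °C

No heat crosses the boundary, so H_out = H_in.
T_out = Σ ṁᵢCp,ᵢTᵢ / Σ ṁᵢCp,ᵢ
      = 78269 / 881.76 = 88.765 °C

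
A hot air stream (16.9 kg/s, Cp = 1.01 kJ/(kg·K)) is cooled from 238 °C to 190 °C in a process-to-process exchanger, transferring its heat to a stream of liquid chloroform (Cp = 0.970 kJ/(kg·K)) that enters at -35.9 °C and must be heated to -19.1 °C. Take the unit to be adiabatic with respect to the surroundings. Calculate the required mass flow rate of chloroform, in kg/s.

ṁ_c = 50.3 kg/s

Heat released by hot stream: Q = 16.9 × 1.01 × (238 − 190) = 819.31 kJ/s
Energy balance on cold side (adiabatic exchanger): Q = ṁ_c·Cp_c·(T_c,out − T_c,in)
ṁ_c = 819.31 / [0.970 × (-19.1 − -35.9)] = 50.277 kg/s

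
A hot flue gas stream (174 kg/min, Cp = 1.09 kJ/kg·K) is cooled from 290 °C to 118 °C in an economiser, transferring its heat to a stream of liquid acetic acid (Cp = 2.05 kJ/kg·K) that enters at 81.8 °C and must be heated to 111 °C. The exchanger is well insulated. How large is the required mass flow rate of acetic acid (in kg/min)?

ṁ_c = 545 kg/min

Heat released by hot stream: Q = 174 × 1.09 × (290 − 118) = 32622 kJ/min
Energy balance on cold side (adiabatic exchanger): Q = ṁ_c·Cp_c·(T_c,out − T_c,in)
ṁ_c = 32622 / [2.05 × (111 − 81.8)] = 544.96 kg/min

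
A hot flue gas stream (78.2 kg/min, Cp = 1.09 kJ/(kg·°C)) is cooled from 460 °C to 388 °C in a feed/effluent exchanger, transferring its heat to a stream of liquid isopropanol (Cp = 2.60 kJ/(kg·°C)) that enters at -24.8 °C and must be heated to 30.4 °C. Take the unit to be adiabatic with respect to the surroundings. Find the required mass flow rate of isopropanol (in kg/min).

ṁ_c = 42.8 kg/min

Heat released by hot stream: Q = 78.2 × 1.09 × (460 − 388) = 6137.1 kJ/min
Energy balance on cold side (adiabatic exchanger): Q = ṁ_c·Cp_c·(T_c,out − T_c,in)
ṁ_c = 6137.1 / [2.60 × (30.4 − -24.8)] = 42.762 kg/min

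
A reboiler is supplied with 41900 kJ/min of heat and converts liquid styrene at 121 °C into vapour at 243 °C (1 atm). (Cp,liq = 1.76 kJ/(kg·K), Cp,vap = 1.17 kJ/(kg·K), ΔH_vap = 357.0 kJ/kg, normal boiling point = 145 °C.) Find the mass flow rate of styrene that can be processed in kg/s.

Δh = 1.76×(145−121) + 357.0 + 1.17×(243−145) = 513.9 kJ/kg
Q = 41900 kJ/min = 698.33 kJ/s = 698.33 kJ/s
ṁ = Q/Δh = 698.33 / 513.9 = 1.3589 kg/s

ṁ = 1.36 kg/s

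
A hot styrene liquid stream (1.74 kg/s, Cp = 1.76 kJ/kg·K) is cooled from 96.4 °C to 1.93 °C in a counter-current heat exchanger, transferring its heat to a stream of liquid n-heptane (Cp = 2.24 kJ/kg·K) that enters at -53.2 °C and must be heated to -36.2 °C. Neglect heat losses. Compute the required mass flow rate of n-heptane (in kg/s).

Heat released by hot stream: Q = 1.74 × 1.76 × (96.4 − 1.93) = 289.3 kJ/s
Energy balance on cold side (adiabatic exchanger): Q = ṁ_c·Cp_c·(T_c,out − T_c,in)
ṁ_c = 289.3 / [2.24 × (-36.2 − -53.2)] = 7.5973 kg/s

ṁ_c = 7.60 kg/s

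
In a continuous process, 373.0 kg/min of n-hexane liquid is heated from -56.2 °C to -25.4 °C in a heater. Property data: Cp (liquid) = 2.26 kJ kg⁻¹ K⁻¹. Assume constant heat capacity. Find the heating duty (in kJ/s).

Q = ṁ·Cp·ΔT = 373.0 × 2.26 × (-25.4 − -56.2) = 25964 kJ/min
Converting: 25964 / 60 s = 432.73 kW

Q = 433 kJ/s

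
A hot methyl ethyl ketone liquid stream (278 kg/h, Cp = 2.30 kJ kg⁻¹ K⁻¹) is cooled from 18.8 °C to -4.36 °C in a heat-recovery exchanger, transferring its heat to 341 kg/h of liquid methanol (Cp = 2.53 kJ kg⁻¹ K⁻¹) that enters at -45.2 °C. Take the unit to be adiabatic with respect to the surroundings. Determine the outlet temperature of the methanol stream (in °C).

Heat released by hot stream: Q = 278 × 2.30 × (18.8 − -4.36) = 14809 kJ/h
Energy balance on cold side (adiabatic exchanger): Q = ṁ_c·Cp_c·(T_c,out − T_c,in)
T_c,out = -45.2 + 14809/(341 × 2.53) = -28.035 °C

T_c,out = -28.0 °C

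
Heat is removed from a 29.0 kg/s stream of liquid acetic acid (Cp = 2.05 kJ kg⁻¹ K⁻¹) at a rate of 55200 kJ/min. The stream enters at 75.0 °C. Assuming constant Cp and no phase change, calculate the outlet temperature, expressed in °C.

Q = 55200 kJ/min = 920 kJ/s
ΔT = Q/(ṁ·Cp) = 920/(29.0×2.05) = 15.475 K
T_out = 75.0 − 15.475 = 59.525 °C

T_out = 59.5 °C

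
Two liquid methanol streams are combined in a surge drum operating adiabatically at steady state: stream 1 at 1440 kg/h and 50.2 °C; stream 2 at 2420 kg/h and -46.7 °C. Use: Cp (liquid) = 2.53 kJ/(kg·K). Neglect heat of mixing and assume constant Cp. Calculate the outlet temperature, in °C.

No heat crosses the boundary, so H_out = H_in.
T_out = Σ ṁᵢCp,ᵢTᵢ / Σ ṁᵢCp,ᵢ
      = -103040 / 9765.8 = -10.551 °C

T_out = -10.6 °C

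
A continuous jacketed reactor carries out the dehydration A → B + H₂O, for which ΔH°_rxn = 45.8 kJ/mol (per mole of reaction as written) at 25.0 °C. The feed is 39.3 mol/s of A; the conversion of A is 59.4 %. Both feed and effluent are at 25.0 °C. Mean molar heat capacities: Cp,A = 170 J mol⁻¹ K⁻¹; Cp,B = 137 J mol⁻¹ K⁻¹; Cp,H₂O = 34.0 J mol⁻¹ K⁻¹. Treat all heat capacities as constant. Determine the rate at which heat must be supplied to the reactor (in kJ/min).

Extent of reaction ξ = 0.594 × 39.3 = 23.344 mol/s
Reaction term: ξ·ΔH°_rxn = 23.344 × 45.8 = 1069.2 kJ/s
Q = ΔH = 1069.2 kJ/s = 1069.2 kW
Heat supplied = 64150 kJ/min

Q_in = 64100 kJ/min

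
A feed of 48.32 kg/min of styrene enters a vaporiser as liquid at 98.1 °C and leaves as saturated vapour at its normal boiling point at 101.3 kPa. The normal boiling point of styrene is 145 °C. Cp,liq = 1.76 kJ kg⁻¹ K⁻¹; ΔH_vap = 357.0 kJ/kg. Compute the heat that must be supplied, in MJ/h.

Q = 1270 MJ/h

liquid 98.1→145 °C: 82.544 kJ/kg
vaporisation at 145 °C: 357 kJ/kg
Δh = 82.544 + 357 = 439.54 kJ/kg
Q = ṁ·Δh = 48.32 kg/min × 439.54 kJ/kg = 21239 kJ/min
|Q| = 353.98 kW = 1274.3 MJ/h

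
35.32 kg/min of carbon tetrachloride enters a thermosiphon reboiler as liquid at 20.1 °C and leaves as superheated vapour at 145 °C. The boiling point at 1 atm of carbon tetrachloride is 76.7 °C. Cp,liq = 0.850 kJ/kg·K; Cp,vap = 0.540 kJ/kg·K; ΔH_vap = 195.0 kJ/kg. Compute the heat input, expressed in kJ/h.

Q = 593000 kJ/h

liquid 20.1→76.7 °C: 48.11 kJ/kg
vaporisation at 76.7 °C: 195 kJ/kg
vapour 76.7→145 °C: 36.882 kJ/kg
Δh = 48.11 + 195 + 36.882 = 279.99 kJ/kg
Q = ṁ·Δh = 35.32 kg/min × 279.99 kJ/kg = 9889.3 kJ/min
|Q| = 164.82 kW = 593360 kJ/h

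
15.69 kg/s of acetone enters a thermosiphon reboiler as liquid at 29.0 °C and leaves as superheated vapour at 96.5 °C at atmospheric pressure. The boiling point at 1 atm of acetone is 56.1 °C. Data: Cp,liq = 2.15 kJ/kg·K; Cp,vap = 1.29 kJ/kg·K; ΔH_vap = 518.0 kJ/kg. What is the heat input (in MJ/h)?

liquid 29.0→56.1 °C: 58.265 kJ/kg
vaporisation at 56.1 °C: 518 kJ/kg
vapour 56.1→96.5 °C: 52.116 kJ/kg
Δh = 58.265 + 518 + 52.116 = 628.38 kJ/kg
Q = ṁ·Δh = 15.69 kg/s × 628.38 kJ/kg = 9859.3 kJ/s
|Q| = 9859.3 kW = 35493 MJ/h

Q = 35500 MJ/h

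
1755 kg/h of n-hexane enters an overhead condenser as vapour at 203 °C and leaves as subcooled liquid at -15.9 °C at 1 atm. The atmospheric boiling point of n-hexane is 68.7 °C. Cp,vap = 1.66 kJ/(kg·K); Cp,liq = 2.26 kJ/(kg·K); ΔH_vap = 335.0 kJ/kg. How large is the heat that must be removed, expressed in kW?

vapour 203→68.7 °C: -222.94 kJ/kg
condensation at 68.7 °C: -335 kJ/kg
liquid 68.7→-15.9 °C: -191.2 kJ/kg
Δh = -222.94 + -335 + -191.2 = -749.13 kJ/kg
Q = ṁ·Δh = 1755 kg/h × -749.13 kJ/kg = -1.3147e+06 kJ/h
|Q| = 365.2 kW

Q_c = 365 kW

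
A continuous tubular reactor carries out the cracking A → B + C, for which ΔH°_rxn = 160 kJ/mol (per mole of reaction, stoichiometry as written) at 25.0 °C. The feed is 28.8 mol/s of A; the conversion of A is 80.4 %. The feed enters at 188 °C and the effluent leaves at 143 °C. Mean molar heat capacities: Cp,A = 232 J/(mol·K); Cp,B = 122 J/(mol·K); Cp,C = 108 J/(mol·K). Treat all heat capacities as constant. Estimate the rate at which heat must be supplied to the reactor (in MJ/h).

Extent of reaction ξ = 0.804 × 28.8 = 23.155 mol/s
Reaction term: ξ·ΔH°_rxn = 23.155 × 160 = 3704.8 kJ/s
Sensible, feed 188→25 °C: -1089.1 kJ/s
Outlet flows (mol/s): A 5.6448, B 23.155, C 23.155
Sensible, products 25→143 °C: 782.96 kJ/s
Q = ΔH = 3398.7 kJ/s = 3398.7 kW
Heat supplied = 12235 MJ/h

Q_in = 12200 MJ/h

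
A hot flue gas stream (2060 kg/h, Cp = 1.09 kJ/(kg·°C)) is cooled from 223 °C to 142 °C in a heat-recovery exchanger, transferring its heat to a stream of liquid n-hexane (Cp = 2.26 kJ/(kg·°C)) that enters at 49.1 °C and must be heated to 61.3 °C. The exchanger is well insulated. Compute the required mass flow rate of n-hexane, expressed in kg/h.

Heat released by hot stream: Q = 2060 × 1.09 × (223 − 142) = 181880 kJ/h
Energy balance on cold side (adiabatic exchanger): Q = ṁ_c·Cp_c·(T_c,out − T_c,in)
ṁ_c = 181880 / [2.26 × (61.3 − 49.1)] = 6596.5 kg/h

ṁ_c = 6600 kg/h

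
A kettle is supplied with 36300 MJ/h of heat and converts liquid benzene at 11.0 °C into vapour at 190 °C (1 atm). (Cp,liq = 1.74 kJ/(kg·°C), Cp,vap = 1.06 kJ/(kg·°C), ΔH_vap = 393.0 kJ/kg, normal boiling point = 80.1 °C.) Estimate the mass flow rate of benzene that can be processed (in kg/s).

Δh = 1.74×(80.1−11.0) + 393.0 + 1.06×(190−80.1) = 629.73 kJ/kg
Q = 36300 MJ/h = 10083 kJ/s = 10083 kJ/s
ṁ = Q/Δh = 10083 / 629.73 = 16.012 kg/s

ṁ = 16.0 kg/s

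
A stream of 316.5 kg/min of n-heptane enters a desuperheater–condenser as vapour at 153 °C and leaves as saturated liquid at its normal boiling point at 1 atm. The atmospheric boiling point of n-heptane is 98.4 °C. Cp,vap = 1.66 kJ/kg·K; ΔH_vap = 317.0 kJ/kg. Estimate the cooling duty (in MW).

vapour 153→98.4 °C: -90.636 kJ/kg
condensation at 98.4 °C: -317 kJ/kg
Δh = -90.636 + -317 = -407.64 kJ/kg
Q = ṁ·Δh = 316.5 kg/min × -407.64 kJ/kg = -129020 kJ/min
|Q| = 2150.3 kW = 2.1503 MW

Q_c = 2.15 MW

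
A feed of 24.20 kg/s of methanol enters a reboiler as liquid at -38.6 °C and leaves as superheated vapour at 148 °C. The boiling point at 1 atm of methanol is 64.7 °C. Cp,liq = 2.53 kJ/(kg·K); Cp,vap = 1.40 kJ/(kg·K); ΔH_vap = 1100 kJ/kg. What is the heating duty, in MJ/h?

liquid -38.6→64.7 °C: 261.35 kJ/kg
vaporisation at 64.7 °C: 1100 kJ/kg
vapour 64.7→148 °C: 116.62 kJ/kg
Δh = 261.35 + 1100 + 116.62 = 1478 kJ/kg
Q = ṁ·Δh = 24.20 kg/s × 1478 kJ/kg = 35767 kJ/s
|Q| = 35767 kW = 128760 MJ/h

Q = 129000 MJ/h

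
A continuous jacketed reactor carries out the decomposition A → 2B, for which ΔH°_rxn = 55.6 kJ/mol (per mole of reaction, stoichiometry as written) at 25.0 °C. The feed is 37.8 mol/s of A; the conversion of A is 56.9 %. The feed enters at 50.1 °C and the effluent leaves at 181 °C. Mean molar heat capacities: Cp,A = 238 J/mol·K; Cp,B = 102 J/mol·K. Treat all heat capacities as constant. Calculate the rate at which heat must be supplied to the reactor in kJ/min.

Q_in = 136000 kJ/min

Extent of reaction ξ = 0.569 × 37.8 = 21.508 mol/s
Reaction term: ξ·ΔH°_rxn = 21.508 × 55.6 = 1195.9 kJ/s
Sensible, feed 50.1→25 °C: -225.81 kJ/s
Outlet flows (mol/s): A 16.292, B 43.016
Sensible, products 25→181 °C: 1289.4 kJ/s
Q = ΔH = 2259.4 kJ/s = 2259.4 kW
Heat supplied = 135560 kJ/min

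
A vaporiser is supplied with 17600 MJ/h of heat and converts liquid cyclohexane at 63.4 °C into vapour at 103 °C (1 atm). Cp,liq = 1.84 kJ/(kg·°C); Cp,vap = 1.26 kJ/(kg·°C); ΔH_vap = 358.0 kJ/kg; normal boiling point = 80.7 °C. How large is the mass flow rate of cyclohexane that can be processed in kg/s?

Δh = 1.84×(80.7−63.4) + 358.0 + 1.26×(103−80.7) = 417.93 kJ/kg
Q = 17600 MJ/h = 4888.9 kJ/s = 4888.9 kJ/s
ṁ = Q/Δh = 4888.9 / 417.93 = 11.698 kg/s

ṁ = 11.7 kg/s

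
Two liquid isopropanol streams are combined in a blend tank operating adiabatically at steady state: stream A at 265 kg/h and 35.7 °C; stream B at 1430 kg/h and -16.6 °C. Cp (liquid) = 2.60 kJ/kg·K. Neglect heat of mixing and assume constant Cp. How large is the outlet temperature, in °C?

T_out = -8.42 °C

Energy balance with Q = 0: Σ ṁᵢCp,ᵢ(T_out − Tᵢ) = 0
T_out = Σ ṁᵢCp,ᵢTᵢ / Σ ṁᵢCp,ᵢ
      = -37122 / 4407 = -8.4233 °C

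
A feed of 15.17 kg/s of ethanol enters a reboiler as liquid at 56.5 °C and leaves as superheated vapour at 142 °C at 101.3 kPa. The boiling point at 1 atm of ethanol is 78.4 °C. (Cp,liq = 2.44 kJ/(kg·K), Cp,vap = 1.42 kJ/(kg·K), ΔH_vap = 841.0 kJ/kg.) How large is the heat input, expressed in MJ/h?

Q = 53800 MJ/h

liquid 56.5→78.4 °C: 53.436 kJ/kg
vaporisation at 78.4 °C: 841 kJ/kg
vapour 78.4→142 °C: 90.312 kJ/kg
Δh = 53.436 + 841 + 90.312 = 984.75 kJ/kg
Q = ṁ·Δh = 15.17 kg/s × 984.75 kJ/kg = 14939 kJ/s
|Q| = 14939 kW = 53779 MJ/h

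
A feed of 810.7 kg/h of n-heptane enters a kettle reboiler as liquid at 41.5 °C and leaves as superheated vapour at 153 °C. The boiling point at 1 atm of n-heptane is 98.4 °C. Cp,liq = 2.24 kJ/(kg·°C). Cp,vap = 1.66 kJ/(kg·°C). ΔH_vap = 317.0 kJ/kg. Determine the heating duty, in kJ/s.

liquid 41.5→98.4 °C: 127.46 kJ/kg
vaporisation at 98.4 °C: 317 kJ/kg
vapour 98.4→153 °C: 90.636 kJ/kg
Δh = 127.46 + 317 + 90.636 = 535.09 kJ/kg
Q = ṁ·Δh = 810.7 kg/h × 535.09 kJ/kg = 433800 kJ/h
|Q| = 120.5 kW

Q = 120 kJ/s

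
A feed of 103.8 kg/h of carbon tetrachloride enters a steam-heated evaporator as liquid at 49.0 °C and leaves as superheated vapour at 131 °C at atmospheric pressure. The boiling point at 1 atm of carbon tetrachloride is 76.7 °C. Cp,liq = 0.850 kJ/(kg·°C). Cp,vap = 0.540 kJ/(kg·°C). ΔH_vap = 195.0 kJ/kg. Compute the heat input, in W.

liquid 49.0→76.7 °C: 23.545 kJ/kg
vaporisation at 76.7 °C: 195 kJ/kg
vapour 76.7→131 °C: 29.322 kJ/kg
Δh = 23.545 + 195 + 29.322 = 247.87 kJ/kg
Q = ṁ·Δh = 103.8 kg/h × 247.87 kJ/kg = 25729 kJ/h
|Q| = 7.1468 kW = 7146.8 W

Q = 7150 W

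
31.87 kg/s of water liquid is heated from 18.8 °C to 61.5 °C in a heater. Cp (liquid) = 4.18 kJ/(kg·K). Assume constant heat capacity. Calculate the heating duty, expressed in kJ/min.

Q = 341000 kJ/min

Q = ṁ·Cp·ΔT = 31.87 × 4.18 × (61.5 − 18.8) = 5688.3 kJ/s
Heating duty = 341300 kJ/min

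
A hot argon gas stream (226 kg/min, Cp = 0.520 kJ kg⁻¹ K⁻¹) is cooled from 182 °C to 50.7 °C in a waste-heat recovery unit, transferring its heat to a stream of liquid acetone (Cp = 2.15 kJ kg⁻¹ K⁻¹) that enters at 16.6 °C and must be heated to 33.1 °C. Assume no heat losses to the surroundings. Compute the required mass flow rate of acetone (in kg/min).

Heat released by hot stream: Q = 226 × 0.520 × (182 − 50.7) = 15430 kJ/min
Energy balance on cold side (adiabatic exchanger): Q = ṁ_c·Cp_c·(T_c,out − T_c,in)
ṁ_c = 15430 / [2.15 × (33.1 − 16.6)] = 434.96 kg/min

ṁ_c = 435 kg/min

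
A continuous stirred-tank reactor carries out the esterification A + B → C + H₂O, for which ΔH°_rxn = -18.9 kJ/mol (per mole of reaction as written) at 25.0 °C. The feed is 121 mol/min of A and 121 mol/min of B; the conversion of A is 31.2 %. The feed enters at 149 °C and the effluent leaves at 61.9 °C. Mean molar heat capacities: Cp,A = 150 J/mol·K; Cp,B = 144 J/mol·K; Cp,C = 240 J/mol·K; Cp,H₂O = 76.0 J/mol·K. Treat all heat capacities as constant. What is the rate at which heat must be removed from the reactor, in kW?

Q_out = 63.0 kW

Extent of reaction ξ = 0.312 × 121 = 37.752 mol/min
Reaction term: ξ·ΔH°_rxn = 37.752 × -18.9 = -713.51 kJ/min
Sensible, feed 149→25 °C: -4411.2 kJ/min
Outlet flows (mol/min): A 83.248, B 83.248, C 37.752, H₂O 37.752
Sensible, products 25→61.9 °C: 1343.3 kJ/min
Q = ΔH = -3781.4 kJ/min = -63.023 kW
Heat removed = 63.023 kW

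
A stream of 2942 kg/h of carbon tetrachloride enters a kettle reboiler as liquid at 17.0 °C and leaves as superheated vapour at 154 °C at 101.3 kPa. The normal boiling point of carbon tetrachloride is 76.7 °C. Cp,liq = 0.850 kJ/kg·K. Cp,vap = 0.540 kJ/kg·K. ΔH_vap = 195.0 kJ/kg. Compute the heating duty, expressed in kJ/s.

Q = 235 kJ/s

liquid 17.0→76.7 °C: 50.745 kJ/kg
vaporisation at 76.7 °C: 195 kJ/kg
vapour 76.7→154 °C: 41.742 kJ/kg
Δh = 50.745 + 195 + 41.742 = 287.49 kJ/kg
Q = ṁ·Δh = 2942 kg/h × 287.49 kJ/kg = 845790 kJ/h
|Q| = 234.94 kW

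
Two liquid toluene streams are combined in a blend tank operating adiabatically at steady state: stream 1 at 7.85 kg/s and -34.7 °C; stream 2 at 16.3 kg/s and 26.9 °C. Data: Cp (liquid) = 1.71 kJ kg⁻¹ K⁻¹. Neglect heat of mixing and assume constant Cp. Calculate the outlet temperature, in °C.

T_out = 6.88 °C

No heat crosses the boundary, so H_out = H_in.
T_out = Σ ṁᵢCp,ᵢTᵢ / Σ ṁᵢCp,ᵢ
      = 283.99 / 41.297 = 6.8768 °C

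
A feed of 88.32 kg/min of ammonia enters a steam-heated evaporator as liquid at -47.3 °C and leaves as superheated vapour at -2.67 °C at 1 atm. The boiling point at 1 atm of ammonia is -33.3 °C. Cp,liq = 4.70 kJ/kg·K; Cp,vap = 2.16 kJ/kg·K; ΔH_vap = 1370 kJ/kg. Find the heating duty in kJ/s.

Q = 2210 kJ/s

liquid -47.3→-33.3 °C: 65.8 kJ/kg
vaporisation at -33.3 °C: 1370 kJ/kg
vapour -33.3→-2.67 °C: 66.161 kJ/kg
Δh = 65.8 + 1370 + 66.161 = 1502 kJ/kg
Q = ṁ·Δh = 88.32 kg/min × 1502 kJ/kg = 132650 kJ/min
|Q| = 2210.9 kW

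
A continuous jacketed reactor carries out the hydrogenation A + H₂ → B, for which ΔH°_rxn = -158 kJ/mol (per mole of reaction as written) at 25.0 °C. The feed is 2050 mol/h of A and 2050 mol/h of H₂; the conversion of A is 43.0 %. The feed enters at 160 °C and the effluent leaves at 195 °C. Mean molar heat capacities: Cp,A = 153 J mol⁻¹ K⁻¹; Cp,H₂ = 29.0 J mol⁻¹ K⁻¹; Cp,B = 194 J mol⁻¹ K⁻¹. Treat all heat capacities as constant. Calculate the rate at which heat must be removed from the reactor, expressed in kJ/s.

Q_out = 34.6 kJ/s

Extent of reaction ξ = 0.430 × 2050 = 881.5 mol/h
Reaction term: ξ·ΔH°_rxn = 881.5 × -158 = -139280 kJ/h
Sensible, feed 160→25 °C: -50368 kJ/h
Outlet flows (mol/h): A 1168.5, H₂ 1168.5, B 881.5
Sensible, products 25→195 °C: 65225 kJ/h
Q = ΔH = -124420 kJ/h = -34.561 kW
Heat removed = 34.561 kJ/s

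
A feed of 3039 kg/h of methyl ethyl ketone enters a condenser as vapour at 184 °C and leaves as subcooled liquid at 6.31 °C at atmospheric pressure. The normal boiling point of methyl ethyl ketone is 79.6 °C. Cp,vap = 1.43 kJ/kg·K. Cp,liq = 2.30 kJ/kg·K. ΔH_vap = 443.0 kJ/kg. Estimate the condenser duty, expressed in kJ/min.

vapour 184→79.6 °C: -149.29 kJ/kg
condensation at 79.6 °C: -443 kJ/kg
liquid 79.6→6.31 °C: -168.57 kJ/kg
Δh = -149.29 + -443 + -168.57 = -760.86 kJ/kg
Q = ṁ·Δh = 3039 kg/h × -760.86 kJ/kg = -2.3123e+06 kJ/h
|Q| = 642.29 kW = 38538 kJ/min

Q_c = 38500 kJ/min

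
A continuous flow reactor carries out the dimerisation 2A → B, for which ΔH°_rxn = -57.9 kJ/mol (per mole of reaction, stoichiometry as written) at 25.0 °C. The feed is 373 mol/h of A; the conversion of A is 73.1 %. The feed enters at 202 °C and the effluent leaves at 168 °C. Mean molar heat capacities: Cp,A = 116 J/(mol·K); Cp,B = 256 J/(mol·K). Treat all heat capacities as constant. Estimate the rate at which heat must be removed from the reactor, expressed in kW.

Extent of reaction ξ = 0.731 × 373 / 2 = 136.33 mol/h
Reaction term: ξ·ΔH°_rxn = 136.33 × -57.9 = -7893.6 kJ/h
Sensible, feed 202→25 °C: -7658.4 kJ/h
Outlet flows (mol/h): A 100.34, B 136.33
Sensible, products 25→168 °C: 6655.2 kJ/h
Q = ΔH = -8896.8 kJ/h = -2.4713 kW
Heat removed = 2.4713 kW

Q_out = 2.47 kW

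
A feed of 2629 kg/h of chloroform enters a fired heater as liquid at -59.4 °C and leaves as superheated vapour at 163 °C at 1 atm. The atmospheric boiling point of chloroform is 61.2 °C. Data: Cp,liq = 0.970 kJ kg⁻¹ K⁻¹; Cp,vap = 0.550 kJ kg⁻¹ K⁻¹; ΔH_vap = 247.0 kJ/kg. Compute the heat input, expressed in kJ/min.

Q = 18400 kJ/min

liquid -59.4→61.2 °C: 116.98 kJ/kg
vaporisation at 61.2 °C: 247 kJ/kg
vapour 61.2→163 °C: 55.99 kJ/kg
Δh = 116.98 + 247 + 55.99 = 419.97 kJ/kg
Q = ṁ·Δh = 2629 kg/h × 419.97 kJ/kg = 1.1041e+06 kJ/h
|Q| = 306.7 kW = 18402 kJ/min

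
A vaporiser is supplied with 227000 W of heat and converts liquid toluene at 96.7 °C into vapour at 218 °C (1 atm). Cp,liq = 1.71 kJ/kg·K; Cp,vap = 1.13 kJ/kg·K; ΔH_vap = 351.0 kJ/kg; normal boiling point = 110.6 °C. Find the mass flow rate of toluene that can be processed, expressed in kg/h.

Δh = 1.71×(110.6−96.7) + 351.0 + 1.13×(218−110.6) = 496.13 kJ/kg
Q = 227000 W = 227 kJ/s = 817200 kJ/h
ṁ = Q/Δh = 817200 / 496.13 = 1647.1 kg/h

ṁ = 1650 kg/h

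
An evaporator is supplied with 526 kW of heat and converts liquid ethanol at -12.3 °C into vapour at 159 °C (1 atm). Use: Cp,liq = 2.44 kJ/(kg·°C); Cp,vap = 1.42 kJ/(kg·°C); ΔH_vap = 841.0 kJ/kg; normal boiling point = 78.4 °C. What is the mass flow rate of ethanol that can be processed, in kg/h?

Δh = 2.44×(78.4−-12.3) + 841.0 + 1.42×(159−78.4) = 1176.8 kJ/kg
Q = 526 kW = 526 kJ/s = 1.8936e+06 kJ/h
ṁ = Q/Δh = 1.8936e+06 / 1176.8 = 1609.2 kg/h

ṁ = 1610 kg/h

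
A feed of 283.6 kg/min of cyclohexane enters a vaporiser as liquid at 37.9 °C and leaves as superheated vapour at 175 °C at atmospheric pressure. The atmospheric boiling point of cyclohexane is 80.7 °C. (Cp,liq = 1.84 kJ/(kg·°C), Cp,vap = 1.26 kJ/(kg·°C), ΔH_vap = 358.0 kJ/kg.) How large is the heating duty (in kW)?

liquid 37.9→80.7 °C: 78.752 kJ/kg
vaporisation at 80.7 °C: 358 kJ/kg
vapour 80.7→175 °C: 118.82 kJ/kg
Δh = 78.752 + 358 + 118.82 = 555.57 kJ/kg
Q = ṁ·Δh = 283.6 kg/min × 555.57 kJ/kg = 157560 kJ/min
|Q| = 2626 kW

Q = 2630 kW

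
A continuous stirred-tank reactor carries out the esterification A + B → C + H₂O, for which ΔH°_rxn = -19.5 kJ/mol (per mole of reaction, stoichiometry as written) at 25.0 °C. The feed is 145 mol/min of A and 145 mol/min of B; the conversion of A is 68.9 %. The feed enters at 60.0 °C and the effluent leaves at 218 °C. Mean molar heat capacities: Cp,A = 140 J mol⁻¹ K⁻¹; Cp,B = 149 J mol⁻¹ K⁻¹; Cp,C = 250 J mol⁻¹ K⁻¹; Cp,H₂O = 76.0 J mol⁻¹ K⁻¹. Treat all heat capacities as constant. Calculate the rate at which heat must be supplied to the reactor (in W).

Q_in = 89800 W

Extent of reaction ξ = 0.689 × 145 = 99.905 mol/min
Reaction term: ξ·ΔH°_rxn = 99.905 × -19.5 = -1948.1 kJ/min
Sensible, feed 60.0→25 °C: -1466.7 kJ/min
Outlet flows (mol/min): A 45.095, B 45.095, C 99.905, H₂O 99.905
Sensible, products 25→218 °C: 8801.1 kJ/min
Q = ΔH = 5386.3 kJ/min = 89.771 kW
Heat supplied = 89771 W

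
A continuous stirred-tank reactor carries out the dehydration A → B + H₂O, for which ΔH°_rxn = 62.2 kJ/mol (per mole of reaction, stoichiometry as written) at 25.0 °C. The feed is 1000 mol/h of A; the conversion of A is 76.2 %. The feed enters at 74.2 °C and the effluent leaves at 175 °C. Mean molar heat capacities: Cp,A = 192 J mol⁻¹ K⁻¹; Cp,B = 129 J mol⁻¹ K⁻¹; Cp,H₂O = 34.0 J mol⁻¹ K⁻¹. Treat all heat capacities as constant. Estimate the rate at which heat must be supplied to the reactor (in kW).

Q_in = 17.6 kW

Extent of reaction ξ = 0.762 × 1000 = 762 mol/h
Reaction term: ξ·ΔH°_rxn = 762 × 62.2 = 47396 kJ/h
Sensible, feed 74.2→25 °C: -9446.4 kJ/h
Outlet flows (mol/h): A 238, B 762, H₂O 762
Sensible, products 25→175 °C: 25485 kJ/h
Q = ΔH = 63435 kJ/h = 17.621 kW
Heat supplied = 17.621 kW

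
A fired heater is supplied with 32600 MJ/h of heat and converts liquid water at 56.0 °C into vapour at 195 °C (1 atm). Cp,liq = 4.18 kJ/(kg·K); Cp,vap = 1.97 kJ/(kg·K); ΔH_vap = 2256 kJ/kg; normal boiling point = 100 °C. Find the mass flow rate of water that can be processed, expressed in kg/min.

Δh = 4.18×(100−56.0) + 2256 + 1.97×(195−100) = 2627.1 kJ/kg
Q = 32600 MJ/h = 9055.6 kJ/s = 543330 kJ/min
ṁ = Q/Δh = 543330 / 2627.1 = 206.82 kg/min

ṁ = 207 kg/min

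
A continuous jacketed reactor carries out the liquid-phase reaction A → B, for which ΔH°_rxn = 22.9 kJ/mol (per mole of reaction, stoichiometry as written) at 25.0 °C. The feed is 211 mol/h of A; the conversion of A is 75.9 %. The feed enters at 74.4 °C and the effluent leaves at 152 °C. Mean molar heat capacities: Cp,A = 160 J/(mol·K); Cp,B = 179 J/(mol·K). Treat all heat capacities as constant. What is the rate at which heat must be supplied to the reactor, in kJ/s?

Q_in = 1.85 kJ/s

Extent of reaction ξ = 0.759 × 211 = 160.15 mol/h
Reaction term: ξ·ΔH°_rxn = 160.15 × 22.9 = 3667.4 kJ/h
Sensible, feed 74.4→25 °C: -1667.7 kJ/h
Outlet flows (mol/h): A 50.851, B 160.15
Sensible, products 25→152 °C: 4674 kJ/h
Q = ΔH = 6673.6 kJ/h = 1.8538 kW
Heat supplied = 1.8538 kJ/s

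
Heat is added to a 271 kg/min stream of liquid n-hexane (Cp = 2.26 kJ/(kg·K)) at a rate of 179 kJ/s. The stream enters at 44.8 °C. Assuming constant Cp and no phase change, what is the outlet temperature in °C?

T_out = 62.3 °C

Q = 179 kJ/s = 10740 kJ/min
ΔT = Q/(ṁ·Cp) = 10740/(271×2.26) = 17.536 K
T_out = 44.8 + 17.536 = 62.336 °C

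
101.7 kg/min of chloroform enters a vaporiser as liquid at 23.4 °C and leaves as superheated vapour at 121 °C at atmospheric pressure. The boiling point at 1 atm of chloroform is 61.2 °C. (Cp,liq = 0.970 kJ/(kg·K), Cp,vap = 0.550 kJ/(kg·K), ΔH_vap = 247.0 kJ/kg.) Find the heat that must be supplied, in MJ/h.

liquid 23.4→61.2 °C: 36.666 kJ/kg
vaporisation at 61.2 °C: 247 kJ/kg
vapour 61.2→121 °C: 32.89 kJ/kg
Δh = 36.666 + 247 + 32.89 = 316.56 kJ/kg
Q = ṁ·Δh = 101.7 kg/min × 316.56 kJ/kg = 32194 kJ/min
|Q| = 536.56 kW = 1931.6 MJ/h

Q = 1930 MJ/h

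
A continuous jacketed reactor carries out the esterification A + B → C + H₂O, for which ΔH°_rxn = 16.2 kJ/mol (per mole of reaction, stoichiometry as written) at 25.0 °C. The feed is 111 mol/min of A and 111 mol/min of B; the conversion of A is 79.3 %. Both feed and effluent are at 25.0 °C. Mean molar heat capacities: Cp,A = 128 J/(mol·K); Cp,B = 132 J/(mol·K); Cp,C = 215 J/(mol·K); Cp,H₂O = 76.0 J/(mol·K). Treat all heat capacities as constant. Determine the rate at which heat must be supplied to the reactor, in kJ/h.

Extent of reaction ξ = 0.793 × 111 = 88.023 mol/min
Reaction term: ξ·ΔH°_rxn = 88.023 × 16.2 = 1426 kJ/min
Q = ΔH = 1426 kJ/min = 23.766 kW
Heat supplied = 85558 kJ/h

Q_in = 85600 kJ/h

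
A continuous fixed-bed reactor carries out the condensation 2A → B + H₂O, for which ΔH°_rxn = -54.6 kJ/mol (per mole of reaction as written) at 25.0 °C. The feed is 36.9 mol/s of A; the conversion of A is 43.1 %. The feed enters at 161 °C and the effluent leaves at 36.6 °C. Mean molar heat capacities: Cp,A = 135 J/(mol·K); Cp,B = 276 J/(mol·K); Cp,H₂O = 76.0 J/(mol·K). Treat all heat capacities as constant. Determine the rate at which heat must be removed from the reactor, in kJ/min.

Extent of reaction ξ = 0.431 × 36.9 / 2 = 7.9519 mol/s
Reaction term: ξ·ΔH°_rxn = 7.9519 × -54.6 = -434.18 kJ/s
Sensible, feed 161→25 °C: -677.48 kJ/s
Outlet flows (mol/s): A 20.996, B 7.9519, H₂O 7.9519
Sensible, products 25→36.6 °C: 65.349 kJ/s
Q = ΔH = -1046.3 kJ/s = -1046.3 kW
Heat removed = 62779 kJ/min

Q_out = 62800 kJ/min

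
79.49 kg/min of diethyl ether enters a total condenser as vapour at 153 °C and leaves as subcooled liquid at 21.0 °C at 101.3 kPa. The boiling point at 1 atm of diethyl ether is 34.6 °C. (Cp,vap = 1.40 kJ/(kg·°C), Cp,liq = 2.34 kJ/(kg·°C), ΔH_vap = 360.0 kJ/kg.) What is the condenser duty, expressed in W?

vapour 153→34.6 °C: -165.76 kJ/kg
condensation at 34.6 °C: -360 kJ/kg
liquid 34.6→21.0 °C: -31.824 kJ/kg
Δh = -165.76 + -360 + -31.824 = -557.58 kJ/kg
Q = ṁ·Δh = 79.49 kg/min × -557.58 kJ/kg = -44322 kJ/min
|Q| = 738.71 kW = 738710 W

Q_c = 739000 W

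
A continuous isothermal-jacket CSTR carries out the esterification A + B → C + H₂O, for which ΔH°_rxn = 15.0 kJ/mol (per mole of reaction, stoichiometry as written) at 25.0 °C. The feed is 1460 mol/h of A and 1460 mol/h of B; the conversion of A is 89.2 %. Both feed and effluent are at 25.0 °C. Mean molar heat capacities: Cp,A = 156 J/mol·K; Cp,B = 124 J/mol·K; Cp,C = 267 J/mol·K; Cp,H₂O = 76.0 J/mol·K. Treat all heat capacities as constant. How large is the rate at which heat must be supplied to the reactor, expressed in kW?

Q_in = 5.43 kW

Extent of reaction ξ = 0.892 × 1460 = 1302.3 mol/h
Reaction term: ξ·ΔH°_rxn = 1302.3 × 15.0 = 19535 kJ/h
Q = ΔH = 19535 kJ/h = 5.4263 kW
Heat supplied = 5.4263 kW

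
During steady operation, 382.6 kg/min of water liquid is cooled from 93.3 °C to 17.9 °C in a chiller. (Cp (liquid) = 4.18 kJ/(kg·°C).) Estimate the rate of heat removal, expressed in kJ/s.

Q = ṁ·Cp·ΔT = 382.6 × 4.18 × (17.9 − 93.3) = -120580 kJ/min
Converting: 120580 / 60 s = 2009.7 kW

Q_c = 2010 kJ/s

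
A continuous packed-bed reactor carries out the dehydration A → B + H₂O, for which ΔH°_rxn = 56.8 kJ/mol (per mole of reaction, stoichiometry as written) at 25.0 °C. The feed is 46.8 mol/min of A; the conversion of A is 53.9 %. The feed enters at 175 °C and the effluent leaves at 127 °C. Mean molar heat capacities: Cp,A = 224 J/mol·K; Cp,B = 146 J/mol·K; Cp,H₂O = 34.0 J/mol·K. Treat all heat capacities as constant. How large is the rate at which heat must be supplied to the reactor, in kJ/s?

Extent of reaction ξ = 0.539 × 46.8 = 25.225 mol/min
Reaction term: ξ·ΔH°_rxn = 25.225 × 56.8 = 1432.8 kJ/min
Sensible, feed 175→25 °C: -1572.5 kJ/min
Outlet flows (mol/min): A 21.575, B 25.225, H₂O 25.225
Sensible, products 25→127 °C: 956.08 kJ/min
Q = ΔH = 816.39 kJ/min = 13.606 kW
Heat supplied = 13.606 kJ/s

Q_in = 13.6 kJ/s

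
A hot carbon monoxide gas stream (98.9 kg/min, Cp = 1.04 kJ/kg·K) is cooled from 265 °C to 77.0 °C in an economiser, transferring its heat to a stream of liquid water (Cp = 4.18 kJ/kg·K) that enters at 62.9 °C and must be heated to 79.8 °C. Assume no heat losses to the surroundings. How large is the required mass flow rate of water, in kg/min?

Heat released by hot stream: Q = 98.9 × 1.04 × (265 − 77.0) = 19337 kJ/min
Energy balance on cold side (adiabatic exchanger): Q = ṁ_c·Cp_c·(T_c,out − T_c,in)
ṁ_c = 19337 / [4.18 × (79.8 − 62.9)] = 273.73 kg/min

ṁ_c = 274 kg/min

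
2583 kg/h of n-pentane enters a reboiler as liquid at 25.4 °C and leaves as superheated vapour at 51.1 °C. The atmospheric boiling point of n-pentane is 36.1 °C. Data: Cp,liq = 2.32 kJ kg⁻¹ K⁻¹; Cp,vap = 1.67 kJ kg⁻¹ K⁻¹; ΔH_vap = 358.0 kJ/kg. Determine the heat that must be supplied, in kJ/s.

Q = 293 kJ/s

liquid 25.4→36.1 °C: 24.824 kJ/kg
vaporisation at 36.1 °C: 358 kJ/kg
vapour 36.1→51.1 °C: 25.05 kJ/kg
Δh = 24.824 + 358 + 25.05 = 407.87 kJ/kg
Q = ṁ·Δh = 2583 kg/h × 407.87 kJ/kg = 1.0535e+06 kJ/h
|Q| = 292.65 kW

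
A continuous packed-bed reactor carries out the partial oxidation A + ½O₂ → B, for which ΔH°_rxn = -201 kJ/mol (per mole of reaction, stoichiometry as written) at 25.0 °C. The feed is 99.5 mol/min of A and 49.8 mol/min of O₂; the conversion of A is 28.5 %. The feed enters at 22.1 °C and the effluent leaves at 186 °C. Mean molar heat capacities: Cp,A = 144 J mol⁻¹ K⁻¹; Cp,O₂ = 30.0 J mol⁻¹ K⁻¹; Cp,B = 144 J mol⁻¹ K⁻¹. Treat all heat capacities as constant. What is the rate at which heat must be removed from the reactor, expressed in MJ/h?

Extent of reaction ξ = 0.285 × 99.5 = 28.357 mol/min
Reaction term: ξ·ΔH°_rxn = 28.357 × -201 = -5699.9 kJ/min
Sensible, feed 22.1→25 °C: 45.884 kJ/min
Outlet flows (mol/min): A 71.142, O₂ 35.621, B 28.357
Sensible, products 25→186 °C: 2478.9 kJ/min
Q = ΔH = -3175.1 kJ/min = -52.919 kW
Heat removed = 190.51 MJ/h

Q_out = 191 MJ/h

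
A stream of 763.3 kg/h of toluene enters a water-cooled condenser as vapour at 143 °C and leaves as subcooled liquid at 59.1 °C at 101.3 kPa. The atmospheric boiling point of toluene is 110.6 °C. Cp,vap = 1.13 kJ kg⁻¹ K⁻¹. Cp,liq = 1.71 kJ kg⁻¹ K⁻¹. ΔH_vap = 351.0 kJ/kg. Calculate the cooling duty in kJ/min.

Q_c = 6050 kJ/min

vapour 143→110.6 °C: -36.612 kJ/kg
condensation at 110.6 °C: -351 kJ/kg
liquid 110.6→59.1 °C: -88.065 kJ/kg
Δh = -36.612 + -351 + -88.065 = -475.68 kJ/kg
Q = ṁ·Δh = 763.3 kg/h × -475.68 kJ/kg = -363080 kJ/h
|Q| = 100.86 kW = 6051.4 kJ/min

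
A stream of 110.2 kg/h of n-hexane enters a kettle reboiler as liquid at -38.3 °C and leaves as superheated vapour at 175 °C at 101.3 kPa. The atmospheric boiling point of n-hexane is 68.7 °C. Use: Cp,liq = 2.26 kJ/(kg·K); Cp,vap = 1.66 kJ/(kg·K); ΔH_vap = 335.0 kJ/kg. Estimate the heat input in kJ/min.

Q = 1380 kJ/min

liquid -38.3→68.7 °C: 241.82 kJ/kg
vaporisation at 68.7 °C: 335 kJ/kg
vapour 68.7→175 °C: 176.46 kJ/kg
Δh = 241.82 + 335 + 176.46 = 753.28 kJ/kg
Q = ṁ·Δh = 110.2 kg/h × 753.28 kJ/kg = 83011 kJ/h
|Q| = 23.059 kW = 1383.5 kJ/min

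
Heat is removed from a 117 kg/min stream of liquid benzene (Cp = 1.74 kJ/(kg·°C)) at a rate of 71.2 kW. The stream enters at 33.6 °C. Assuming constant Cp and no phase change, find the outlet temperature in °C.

T_out = 12.6 °C

Q = 71.2 kW = 4272 kJ/min
ΔT = Q/(ṁ·Cp) = 4272/(117×1.74) = 20.984 K
T_out = 33.6 − 20.984 = 12.616 °C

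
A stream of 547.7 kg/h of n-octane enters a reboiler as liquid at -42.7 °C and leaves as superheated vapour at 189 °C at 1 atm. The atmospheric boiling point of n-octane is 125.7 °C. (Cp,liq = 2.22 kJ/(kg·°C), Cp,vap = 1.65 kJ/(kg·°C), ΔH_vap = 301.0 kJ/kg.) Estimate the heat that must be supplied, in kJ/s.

Q = 119 kJ/s

liquid -42.7→125.7 °C: 373.85 kJ/kg
vaporisation at 125.7 °C: 301 kJ/kg
vapour 125.7→189 °C: 104.44 kJ/kg
Δh = 373.85 + 301 + 104.44 = 779.29 kJ/kg
Q = ṁ·Δh = 547.7 kg/h × 779.29 kJ/kg = 426820 kJ/h
|Q| = 118.56 kW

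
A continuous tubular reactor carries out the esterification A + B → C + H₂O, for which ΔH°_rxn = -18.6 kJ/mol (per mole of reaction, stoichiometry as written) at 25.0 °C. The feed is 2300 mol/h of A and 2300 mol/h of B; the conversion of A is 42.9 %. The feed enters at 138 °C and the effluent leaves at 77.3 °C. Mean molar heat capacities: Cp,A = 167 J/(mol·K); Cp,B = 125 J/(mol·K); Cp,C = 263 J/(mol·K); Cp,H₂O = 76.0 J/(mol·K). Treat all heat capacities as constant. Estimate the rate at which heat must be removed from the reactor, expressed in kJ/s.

Extent of reaction ξ = 0.429 × 2300 = 986.7 mol/h
Reaction term: ξ·ΔH°_rxn = 986.7 × -18.6 = -18353 kJ/h
Sensible, feed 138→25 °C: -75891 kJ/h
Outlet flows (mol/h): A 1313.3, B 1313.3, C 986.7, H₂O 986.7
Sensible, products 25→77.3 °C: 37550 kJ/h
Q = ΔH = -56693 kJ/h = -15.748 kW
Heat removed = 15.748 kJ/s

Q_out = 15.7 kJ/s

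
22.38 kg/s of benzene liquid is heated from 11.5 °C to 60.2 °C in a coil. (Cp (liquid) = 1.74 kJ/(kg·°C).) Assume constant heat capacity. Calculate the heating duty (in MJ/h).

Q = 6830 MJ/h

Q = ṁ·Cp·ΔT = 22.38 × 1.74 × (60.2 − 11.5) = 1896.4 kJ/s
Heating duty = 6827.2 MJ/h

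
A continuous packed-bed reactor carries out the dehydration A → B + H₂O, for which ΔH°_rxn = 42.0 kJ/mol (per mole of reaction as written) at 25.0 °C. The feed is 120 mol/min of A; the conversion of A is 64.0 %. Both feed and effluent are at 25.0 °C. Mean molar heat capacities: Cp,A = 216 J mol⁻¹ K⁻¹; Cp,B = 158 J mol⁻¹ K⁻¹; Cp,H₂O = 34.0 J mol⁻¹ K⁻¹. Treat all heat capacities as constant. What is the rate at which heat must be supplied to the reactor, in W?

Extent of reaction ξ = 0.640 × 120 = 76.8 mol/min
Reaction term: ξ·ΔH°_rxn = 76.8 × 42.0 = 3225.6 kJ/min
Q = ΔH = 3225.6 kJ/min = 53.76 kW
Heat supplied = 53760 W

Q_in = 53800 W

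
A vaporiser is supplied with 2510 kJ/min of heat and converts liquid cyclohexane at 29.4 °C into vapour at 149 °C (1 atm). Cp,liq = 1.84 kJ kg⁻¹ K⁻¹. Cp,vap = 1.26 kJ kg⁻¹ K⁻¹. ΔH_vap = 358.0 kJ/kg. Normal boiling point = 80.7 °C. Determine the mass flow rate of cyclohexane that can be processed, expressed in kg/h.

Δh = 1.84×(80.7−29.4) + 358.0 + 1.26×(149−80.7) = 538.45 kJ/kg
Q = 2510 kJ/min = 41.833 kJ/s = 150600 kJ/h
ṁ = Q/Δh = 150600 / 538.45 = 279.69 kg/h

ṁ = 280 kg/h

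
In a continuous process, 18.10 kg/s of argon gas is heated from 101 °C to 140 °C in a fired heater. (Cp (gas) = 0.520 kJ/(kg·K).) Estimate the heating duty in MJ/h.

Q = ṁ·Cp·ΔT = 18.10 × 0.520 × (140 − 101) = 367.07 kJ/s
Heating duty = 1321.4 MJ/h

Q = 1320 MJ/h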